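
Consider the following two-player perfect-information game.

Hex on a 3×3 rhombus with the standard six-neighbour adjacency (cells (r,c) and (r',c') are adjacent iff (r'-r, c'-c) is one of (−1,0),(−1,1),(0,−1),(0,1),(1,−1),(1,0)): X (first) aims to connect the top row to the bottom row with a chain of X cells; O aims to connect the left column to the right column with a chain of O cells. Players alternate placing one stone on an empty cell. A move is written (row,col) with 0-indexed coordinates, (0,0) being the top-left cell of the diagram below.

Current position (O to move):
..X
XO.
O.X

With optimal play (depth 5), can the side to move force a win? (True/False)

O winning at [..X/XO./O.X]: True

[..X/XO./O.X] O move#1: (0,0):-1/O.X/XO./O.X, (0,1):-1/.OX/XO./O.X, (1,2):+1/..X/XOO/O.X*, (2,1):-1/..X/XO./OOX
[..X/XOO/O.X] end (terminal -1, X#2); searched ..X/XO./O.X to 5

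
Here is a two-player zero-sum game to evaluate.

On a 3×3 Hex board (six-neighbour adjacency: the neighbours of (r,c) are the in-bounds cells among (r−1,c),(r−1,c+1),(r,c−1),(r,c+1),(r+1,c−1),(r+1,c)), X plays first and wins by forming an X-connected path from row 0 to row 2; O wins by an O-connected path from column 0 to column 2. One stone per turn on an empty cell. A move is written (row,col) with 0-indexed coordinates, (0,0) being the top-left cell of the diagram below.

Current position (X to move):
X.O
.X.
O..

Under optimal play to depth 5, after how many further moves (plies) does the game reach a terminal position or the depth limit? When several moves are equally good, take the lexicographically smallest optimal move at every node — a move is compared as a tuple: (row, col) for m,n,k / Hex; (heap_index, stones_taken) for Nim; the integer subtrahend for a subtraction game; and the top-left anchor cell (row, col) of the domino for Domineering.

PV length from [X.O/.X./O..]: 5 plies

[X.O/.X./O..] X move#1: (0,1):-1/XXO/.X./O.., (1,0):-1/X.O/XX./O.., (1,2):+1/X.O/.XX/O..*, (2,1):+1/X.O/.X./OX., (2,2):+1/X.O/.X./O.X
[X.O/.XX/O..] O move#2: (0,1):-1/XOO/.XX/O..*, (1,0):-1/X.O/OXX/O.., (2,1):-1/X.O/.XX/OO., (2,2):-1/X.O/.XX/O.O
[XOO/.XX/O..] X move#3: (1,0):+1/XOO/XXX/O..*, (2,1):-1/XOO/.XX/OX., (2,2):-1/XOO/.XX/O.X
[XOO/XXX/O..] O move#4: (2,1):-1/XOO/XXX/OO.*, (2,2):-1/XOO/XXX/O.O
[XOO/XXX/OO.] X move#5: (2,2):+1/XOO/XXX/OOX*
[XOO/XXX/OOX] end (terminal -1, O#6); searched X.O/.X./O.. to 5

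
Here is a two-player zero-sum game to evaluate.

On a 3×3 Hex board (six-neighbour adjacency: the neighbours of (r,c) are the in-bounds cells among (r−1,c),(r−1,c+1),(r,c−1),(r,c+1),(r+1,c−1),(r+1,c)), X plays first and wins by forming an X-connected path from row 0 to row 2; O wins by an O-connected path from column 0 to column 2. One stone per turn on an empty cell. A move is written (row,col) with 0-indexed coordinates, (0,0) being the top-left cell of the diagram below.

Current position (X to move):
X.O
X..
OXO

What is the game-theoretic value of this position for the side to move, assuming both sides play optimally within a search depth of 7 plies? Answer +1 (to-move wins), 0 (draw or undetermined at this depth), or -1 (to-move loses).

[X.O/X../OXO] X move#1: (0,1):-1/XXO/X../OXO, (1,1):+1/X.O/XX./OXO*, (1,2):-1/X.O/X.X/OXO
[X.O/XX./OXO] end (terminal -1, O#2); searched X.O/X../OXO to 7

value(X.O/X../OXO, X) = +1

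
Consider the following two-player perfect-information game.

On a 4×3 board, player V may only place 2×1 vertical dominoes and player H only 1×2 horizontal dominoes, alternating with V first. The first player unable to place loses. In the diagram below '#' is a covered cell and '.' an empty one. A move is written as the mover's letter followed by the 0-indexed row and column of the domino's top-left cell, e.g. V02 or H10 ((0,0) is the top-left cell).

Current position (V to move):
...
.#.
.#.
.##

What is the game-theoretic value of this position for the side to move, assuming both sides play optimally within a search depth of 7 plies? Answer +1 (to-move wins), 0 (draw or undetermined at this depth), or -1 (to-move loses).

value(.../.#./.#./.##, V) = +1

p1 V@[.../.#./.#./.##]: V00[#../##./.#./.##]+1* V02[..#/.##/.#./.##]+1 V10[.../##./##./.##]+1 V12[.../.##/.##/.##]+1 V20[.../.#./##./###]+1
p2 H@[#../##./.#./.##]: H01[###/##./.#./.##]-1*
p3 V@[###/##./.#./.##]: V12[###/###/.##/.##]+1* V20[###/##./##./###]+1
p4 H@[###/###/.##/.##] terminal -1; root [.../.#./.#./.##] d7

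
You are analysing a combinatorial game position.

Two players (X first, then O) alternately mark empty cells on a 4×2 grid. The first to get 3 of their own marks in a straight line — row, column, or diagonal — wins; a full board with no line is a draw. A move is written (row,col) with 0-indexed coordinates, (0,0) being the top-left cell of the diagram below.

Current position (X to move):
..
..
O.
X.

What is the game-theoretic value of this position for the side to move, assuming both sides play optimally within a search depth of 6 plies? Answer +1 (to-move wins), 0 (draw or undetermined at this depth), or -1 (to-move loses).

value(../../O./X., X) = 0

p1 X@[../../O./X.]: (0,0)[X./../O./X.]+0* (0,1)[.X/../O./X.]+0 (1,0)[../X./O./X.]+0 (1,1)[../.X/O./X.]+0 (2,1)[../../OX/X.]+0 (3,1)[../../O./XX]+0
p2 O@[X./../O./X.]: (0,1)[XO/../O./X.]+0* (1,0)[X./O./O./X.]+0 (1,1)[X./.O/O./X.]+0 (2,1)[X./../OO/X.]+0 (3,1)[X./../O./XO]+0
p3 X@[XO/../O./X.]: (1,0)[XO/X./O./X.]+0* (1,1)[XO/.X/O./X.]+0 (2,1)[XO/../OX/X.]+0 (3,1)[XO/../O./XX]+0
p4 O@[XO/X./O./X.]: (1,1)[XO/XO/O./X.]+0* (2,1)[XO/X./OO/X.]+0 (3,1)[XO/X./O./XO]+0
p5 X@[XO/XO/O./X.]: (2,1)[XO/XO/OX/X.]+0* (3,1)[XO/XO/O./XX]-1
p6 O@[XO/XO/OX/X.]: (3,1)[XO/XO/OX/XO]+0*
p7 X@[XO/XO/OX/XO] terminal +0; root [../../O./X.] d6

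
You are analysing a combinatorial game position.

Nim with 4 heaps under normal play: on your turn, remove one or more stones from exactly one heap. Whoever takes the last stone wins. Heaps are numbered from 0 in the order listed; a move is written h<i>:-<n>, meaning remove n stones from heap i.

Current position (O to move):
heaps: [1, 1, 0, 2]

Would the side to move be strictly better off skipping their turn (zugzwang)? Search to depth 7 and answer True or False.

zugzwang((1,1,0,2), O) = False

[(1,1,0,2)] O move#1: h0:-1:-1/(0,1,0,2), h1:-1:-1/(1,0,0,2), h3:-1:-1/(1,1,0,1), h3:-2:+1/(1,1,0,0)*
[(1,1,0,0)] X move#2: h0:-1:-1/(0,1,0,0)*, h1:-1:-1/(1,0,0,0)
[(0,1,0,0)] O move#3: h1:-1:+1/(0,0,0,0)*
[(0,0,0,0)] end (terminal -1, X#4); searched (1,1,0,2) to 7
pass branch (X moves first from the same position):
  | [(1,1,0,2)] X move#1: h0:-1:-1/(0,1,0,2), h1:-1:-1/(1,0,0,2), h3:-1:-1/(1,1,0,1), h3:-2:+1/(1,1,0,0)*
  | [(1,1,0,0)] O move#2: h0:-1:-1/(0,1,0,0)*, h1:-1:-1/(1,0,0,0)
  | [(0,1,0,0)] X move#3: h1:-1:+1/(0,0,0,0)*
  | [(0,0,0,0)] end (terminal -1, O#4); searched (1,1,0,2) to 7
O moving scores +1; O passing scores -1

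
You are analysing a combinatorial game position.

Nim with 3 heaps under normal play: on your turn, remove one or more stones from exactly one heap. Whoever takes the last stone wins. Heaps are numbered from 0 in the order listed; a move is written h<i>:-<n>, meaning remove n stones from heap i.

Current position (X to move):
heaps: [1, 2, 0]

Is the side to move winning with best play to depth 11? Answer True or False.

[(1,2,0)] X move#1: h0:-1:-1/(0,2,0), h1:-1:+1/(1,1,0)*, h1:-2:-1/(1,0,0)
[(1,1,0)] O move#2: h0:-1:-1/(0,1,0)*, h1:-1:-1/(1,0,0)
[(0,1,0)] X move#3: h1:-1:+1/(0,0,0)*
[(0,0,0)] end (terminal -1, O#4); searched (1,2,0) to 11

X winning at [(1,2,0)]: True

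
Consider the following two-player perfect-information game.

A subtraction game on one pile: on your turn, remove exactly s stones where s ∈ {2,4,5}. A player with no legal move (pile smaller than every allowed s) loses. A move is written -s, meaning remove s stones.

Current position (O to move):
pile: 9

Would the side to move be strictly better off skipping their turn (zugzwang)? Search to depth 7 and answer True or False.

p1 O@[9]: -2[7]+1* -4[5]-1 -5[4]-1
p2 X@[7]: -2[5]-1* -4[3]-1 -5[2]-1
p3 O@[5]: -2[3]-1 -4[1]+1* -5[0]+1
p4 X@[1] terminal -1; root [9] d7
pass branch (X moves first from the same position):
  | p1 X@[9]: -2[7]+1* -4[5]-1 -5[4]-1
  | p2 O@[7]: -2[5]-1* -4[3]-1 -5[2]-1
  | p3 X@[5]: -2[3]-1 -4[1]+1* -5[0]+1
  | p4 O@[1] terminal -1; root [9] d7
O moving scores +1; O passing scores -1

zugzwang(9, O) = False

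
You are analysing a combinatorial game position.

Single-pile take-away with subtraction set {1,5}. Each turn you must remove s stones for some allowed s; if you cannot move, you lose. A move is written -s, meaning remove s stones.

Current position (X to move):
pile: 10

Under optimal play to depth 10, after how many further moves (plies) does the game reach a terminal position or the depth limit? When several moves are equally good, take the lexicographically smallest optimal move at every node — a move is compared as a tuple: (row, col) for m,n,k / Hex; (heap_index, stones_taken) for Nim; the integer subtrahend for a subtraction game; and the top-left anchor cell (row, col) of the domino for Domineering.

[10] X move#1: -1:-1/9*, -5:-1/5
[9] O move#2: -1:+1/8*, -5:+1/4
[8] X move#3: -1:-1/7*, -5:-1/3
[7] O move#4: -1:+1/6*, -5:+1/2
[6] X move#5: -1:-1/5*, -5:-1/1
[5] O move#6: -1:+1/4*, -5:+1/0
[4] X move#7: -1:-1/3*
[3] O move#8: -1:+1/2*
[2] X move#9: -1:-1/1*
[1] O move#10: -1:+1/0*
[0] end (terminal -1, X#11); searched 10 to 10

PV length from [10]: 10 plies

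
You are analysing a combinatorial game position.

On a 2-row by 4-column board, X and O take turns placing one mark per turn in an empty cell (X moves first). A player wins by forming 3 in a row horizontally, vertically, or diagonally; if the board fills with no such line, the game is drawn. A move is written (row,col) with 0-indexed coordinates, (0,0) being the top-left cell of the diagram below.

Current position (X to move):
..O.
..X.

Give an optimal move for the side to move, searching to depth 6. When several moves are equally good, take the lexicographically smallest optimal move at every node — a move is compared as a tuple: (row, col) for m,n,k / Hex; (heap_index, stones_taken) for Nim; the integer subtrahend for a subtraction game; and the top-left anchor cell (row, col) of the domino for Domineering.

[..O./..X.] X move#1: (0,0):+0/X.O./..X., (0,1):+0/.XO./..X., (0,3):+0/..OX/..X., (1,0):+0/..O./X.X., (1,1):+1/..O./.XX.*, (1,3):+0/..O./..XX
[..O./.XX.] O move#2: (0,0):-1/O.O./.XX.*, (0,1):-1/.OO./.XX., (0,3):-1/..OO/.XX., (1,0):-1/..O./OXX., (1,3):-1/..O./.XXO
[O.O./.XX.] X move#3: (0,1):+1/OXO./.XX.*, (0,3):-1/O.OX/.XX., (1,0):+1/O.O./XXX., (1,3):+1/O.O./.XXX
[OXO./.XX.] O move#4: (0,3):-1/OXOO/.XX.*, (1,0):-1/OXO./OXX., (1,3):-1/OXO./.XXO
[OXOO/.XX.] X move#5: (1,0):+1/OXOO/XXX.*, (1,3):+1/OXOO/.XXX
[OXOO/XXX.] end (terminal -1, O#6); searched ..O./..X. to 6

X's best at [..O./..X.]: (1,1)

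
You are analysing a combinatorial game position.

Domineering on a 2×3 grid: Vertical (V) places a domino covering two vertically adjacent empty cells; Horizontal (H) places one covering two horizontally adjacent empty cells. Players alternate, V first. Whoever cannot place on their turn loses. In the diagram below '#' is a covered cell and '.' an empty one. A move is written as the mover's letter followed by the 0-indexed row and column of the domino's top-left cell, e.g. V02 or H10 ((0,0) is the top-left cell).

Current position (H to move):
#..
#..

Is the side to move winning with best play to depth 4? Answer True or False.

ply 1, H at #../#.. | H01=+1→###/#..*; H11=+1→#../###
ply 2: ###/#.. is terminal -1 (V); from #../#.. depth 4

H winning at [#../#..]: True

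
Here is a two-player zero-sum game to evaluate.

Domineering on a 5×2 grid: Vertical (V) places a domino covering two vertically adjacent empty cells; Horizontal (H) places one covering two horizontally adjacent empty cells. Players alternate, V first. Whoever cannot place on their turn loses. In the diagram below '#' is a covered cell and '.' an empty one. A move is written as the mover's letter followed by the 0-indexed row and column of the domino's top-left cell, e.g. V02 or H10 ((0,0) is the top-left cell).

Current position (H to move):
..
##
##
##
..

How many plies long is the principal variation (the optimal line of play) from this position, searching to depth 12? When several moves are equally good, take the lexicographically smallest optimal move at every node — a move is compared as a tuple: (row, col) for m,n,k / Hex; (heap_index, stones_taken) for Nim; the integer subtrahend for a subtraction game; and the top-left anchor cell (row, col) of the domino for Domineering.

ply 1, H at ../##/##/##/.. | H00=+1→##/##/##/##/..*; H40=+1→../##/##/##/##
ply 2: ##/##/##/##/.. is terminal -1 (V); from ../##/##/##/.. depth 12

PV length from [../##/##/##/..]: 1 ply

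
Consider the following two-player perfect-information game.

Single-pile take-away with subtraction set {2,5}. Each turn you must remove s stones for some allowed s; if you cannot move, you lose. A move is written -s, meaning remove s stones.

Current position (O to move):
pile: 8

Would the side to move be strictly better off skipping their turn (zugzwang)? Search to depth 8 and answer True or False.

p1 O@[8]: -2[6]-1* -5[3]-1
p2 X@[6]: -2[4]+1* -5[1]+1
p3 O@[4]: -2[2]-1*
p4 X@[2]: -2[0]+1*
p5 O@[0] terminal -1; root [8] d8
pass branch (X moves first from the same position):
  | p1 X@[8]: -2[6]-1* -5[3]-1
  | p2 O@[6]: -2[4]+1* -5[1]+1
  | p3 X@[4]: -2[2]-1*
  | p4 O@[2]: -2[0]+1*
  | p5 X@[0] terminal -1; root [8] d8
O moving scores -1; O passing scores +1

zugzwang(8, O) = True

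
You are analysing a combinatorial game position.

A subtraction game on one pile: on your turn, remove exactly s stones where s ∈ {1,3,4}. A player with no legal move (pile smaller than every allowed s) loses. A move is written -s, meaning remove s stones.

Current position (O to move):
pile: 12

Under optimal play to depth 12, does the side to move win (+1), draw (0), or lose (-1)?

ply 1, O at 12 | -1=-1→11; -3=+1→9*; -4=-1→8
ply 2, X at 9 | -1=-1→8*; -3=-1→6; -4=-1→5
ply 3, O at 8 | -1=+1→7*; -3=-1→5; -4=-1→4
ply 4, X at 7 | -1=-1→6*; -3=-1→4; -4=-1→3
ply 5, O at 6 | -1=-1→5; -3=-1→3; -4=+1→2*
ply 6, X at 2 | -1=-1→1*
ply 7, O at 1 | -1=+1→0*
ply 8: 0 is terminal -1 (X); from 12 depth 12

value(12, O) = +1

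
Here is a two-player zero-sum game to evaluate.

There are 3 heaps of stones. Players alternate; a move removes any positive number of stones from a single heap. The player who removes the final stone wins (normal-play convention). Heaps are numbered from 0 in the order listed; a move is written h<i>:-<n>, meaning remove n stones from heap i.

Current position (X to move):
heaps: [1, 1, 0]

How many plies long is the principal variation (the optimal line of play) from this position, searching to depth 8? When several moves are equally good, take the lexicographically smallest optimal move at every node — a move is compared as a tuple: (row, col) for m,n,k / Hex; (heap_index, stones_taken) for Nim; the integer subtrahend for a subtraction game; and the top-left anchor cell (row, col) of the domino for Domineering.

PV length from [(1,1,0)]: 2 plies

ply 1, X at (1,1,0) | h0:-1=-1→(0,1,0)*; h1:-1=-1→(1,0,0)
ply 2, O at (0,1,0) | h1:-1=+1→(0,0,0)*
ply 3: (0,0,0) is terminal -1 (X); from (1,1,0) depth 8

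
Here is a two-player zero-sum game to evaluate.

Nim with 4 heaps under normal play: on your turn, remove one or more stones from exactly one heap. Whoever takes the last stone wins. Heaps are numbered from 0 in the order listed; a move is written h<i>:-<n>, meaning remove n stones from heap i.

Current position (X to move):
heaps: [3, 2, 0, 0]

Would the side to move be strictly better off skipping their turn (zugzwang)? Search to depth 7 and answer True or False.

ply 1, X at (3,2,0,0) | h0:-1=+1→(2,2,0,0)*; h0:-2=-1→(1,2,0,0); h0:-3=-1→(0,2,0,0); h1:-1=-1→(3,1,0,0); h1:-2=-1→(3,0,0,0)
ply 2, O at (2,2,0,0) | h0:-1=-1→(1,2,0,0)*; h0:-2=-1→(0,2,0,0); h1:-1=-1→(2,1,0,0); h1:-2=-1→(2,0,0,0)
ply 3, X at (1,2,0,0) | h0:-1=-1→(0,2,0,0); h1:-1=+1→(1,1,0,0)*; h1:-2=-1→(1,0,0,0)
ply 4, O at (1,1,0,0) | h0:-1=-1→(0,1,0,0)*; h1:-1=-1→(1,0,0,0)
ply 5, X at (0,1,0,0) | h1:-1=+1→(0,0,0,0)*
ply 6: (0,0,0,0) is terminal -1 (O); from (3,2,0,0) depth 7
pass branch (O moves first from the same position):
  | ply 1, O at (3,2,0,0) | h0:-1=+1→(2,2,0,0)*; h0:-2=-1→(1,2,0,0); h0:-3=-1→(0,2,0,0); h1:-1=-1→(3,1,0,0); h1:-2=-1→(3,0,0,0)
  | ply 2, X at (2,2,0,0) | h0:-1=-1→(1,2,0,0)*; h0:-2=-1→(0,2,0,0); h1:-1=-1→(2,1,0,0); h1:-2=-1→(2,0,0,0)
  | ply 3, O at (1,2,0,0) | h0:-1=-1→(0,2,0,0); h1:-1=+1→(1,1,0,0)*; h1:-2=-1→(1,0,0,0)
  | ply 4, X at (1,1,0,0) | h0:-1=-1→(0,1,0,0)*; h1:-1=-1→(1,0,0,0)
  | ply 5, O at (0,1,0,0) | h1:-1=+1→(0,0,0,0)*
  | ply 6: (0,0,0,0) is terminal -1 (X); from (3,2,0,0) depth 7
X moving scores +1; X passing scores -1

zugzwang((3,2,0,0), X) = False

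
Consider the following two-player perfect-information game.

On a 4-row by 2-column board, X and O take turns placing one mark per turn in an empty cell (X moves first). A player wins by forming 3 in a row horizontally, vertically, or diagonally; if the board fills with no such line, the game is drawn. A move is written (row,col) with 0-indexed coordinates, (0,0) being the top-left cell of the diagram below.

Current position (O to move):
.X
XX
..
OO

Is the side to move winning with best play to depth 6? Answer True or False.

ply 1, O at .X/XX/../OO | (0,0)=-1→OX/XX/../OO; (2,0)=-1→.X/XX/O./OO; (2,1)=+0→.X/XX/.O/OO*
ply 2, X at .X/XX/.O/OO | (0,0)=+0→XX/XX/.O/OO*; (2,0)=+0→.X/XX/XO/OO
ply 3, O at XX/XX/.O/OO | (2,0)=+0→XX/XX/OO/OO*
ply 4: XX/XX/OO/OO is terminal +0 (X); from .X/XX/../OO depth 6

O winning at [.X/XX/../OO]: False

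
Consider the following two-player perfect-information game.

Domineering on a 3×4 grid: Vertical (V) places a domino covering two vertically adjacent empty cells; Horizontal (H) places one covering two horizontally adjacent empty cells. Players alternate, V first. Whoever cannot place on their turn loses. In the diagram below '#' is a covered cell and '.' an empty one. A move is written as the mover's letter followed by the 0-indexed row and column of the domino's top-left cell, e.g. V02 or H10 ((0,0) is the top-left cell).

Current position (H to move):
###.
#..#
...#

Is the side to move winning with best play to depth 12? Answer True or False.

p1 H@[###./#..#/...#]: H11[###./####/...#]+1* H20[###./#..#/##.#]-1 H21[###./#..#/.###]+1
p2 V@[###./####/...#] terminal -1; root [###./#..#/...#] d12

H winning at [###./#..#/...#]: True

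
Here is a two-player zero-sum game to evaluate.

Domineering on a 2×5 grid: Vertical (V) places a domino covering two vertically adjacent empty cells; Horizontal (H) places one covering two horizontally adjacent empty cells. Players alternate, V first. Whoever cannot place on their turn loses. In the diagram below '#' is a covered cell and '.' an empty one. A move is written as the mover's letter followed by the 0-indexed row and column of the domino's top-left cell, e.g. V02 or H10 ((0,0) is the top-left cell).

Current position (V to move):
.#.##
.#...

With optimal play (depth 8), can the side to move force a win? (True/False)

p1 V@[.#.##/.#...]: V00[##.##/##...]-1 V02[.####/.##..]+1*
p2 H@[.####/.##..]: H13[.####/.####]-1*
p3 V@[.####/.####]: V00[#####/#####]+1*
p4 H@[#####/#####] terminal -1; root [.#.##/.#...] d8

V winning at [.#.##/.#...]: True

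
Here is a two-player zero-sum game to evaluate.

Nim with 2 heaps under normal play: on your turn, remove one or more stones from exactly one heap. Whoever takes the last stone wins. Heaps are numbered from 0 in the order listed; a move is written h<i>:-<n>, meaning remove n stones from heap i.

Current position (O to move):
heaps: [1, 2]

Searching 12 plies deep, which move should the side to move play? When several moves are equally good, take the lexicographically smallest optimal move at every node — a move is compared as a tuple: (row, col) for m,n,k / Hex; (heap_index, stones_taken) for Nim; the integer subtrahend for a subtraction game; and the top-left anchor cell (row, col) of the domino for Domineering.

O's best at [(1,2)]: h1:-1

[(1,2)] O move#1: h0:-1:-1/(0,2), h1:-1:+1/(1,1)*, h1:-2:-1/(1,0)
[(1,1)] X move#2: h0:-1:-1/(0,1)*, h1:-1:-1/(1,0)
[(0,1)] O move#3: h1:-1:+1/(0,0)*
[(0,0)] end (terminal -1, X#4); searched (1,2) to 12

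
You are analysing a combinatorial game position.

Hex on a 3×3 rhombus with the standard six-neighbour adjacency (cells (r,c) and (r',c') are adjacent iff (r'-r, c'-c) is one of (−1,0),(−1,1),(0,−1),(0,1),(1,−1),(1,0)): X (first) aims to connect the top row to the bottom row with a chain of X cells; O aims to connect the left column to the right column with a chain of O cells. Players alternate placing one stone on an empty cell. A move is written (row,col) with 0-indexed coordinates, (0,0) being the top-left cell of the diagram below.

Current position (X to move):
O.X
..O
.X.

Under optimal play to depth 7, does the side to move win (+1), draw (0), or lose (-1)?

value(O.X/..O/.X., X) = +1

[O.X/..O/.X.] X move#1: (0,1):-1/OXX/..O/.X., (1,0):-1/O.X/X.O/.X., (1,1):+1/O.X/.XO/.X.*, (2,0):-1/O.X/..O/XX., (2,2):-1/O.X/..O/.XX
[O.X/.XO/.X.] end (terminal -1, O#2); searched O.X/..O/.X. to 7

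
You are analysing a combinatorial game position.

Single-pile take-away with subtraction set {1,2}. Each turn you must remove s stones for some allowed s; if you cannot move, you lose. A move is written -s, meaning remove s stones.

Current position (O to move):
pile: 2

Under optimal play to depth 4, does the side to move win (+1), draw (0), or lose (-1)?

p1 O@[2]: -1[1]-1 -2[0]+1*
p2 X@[0] terminal -1; root [2] d4

value(2, O) = +1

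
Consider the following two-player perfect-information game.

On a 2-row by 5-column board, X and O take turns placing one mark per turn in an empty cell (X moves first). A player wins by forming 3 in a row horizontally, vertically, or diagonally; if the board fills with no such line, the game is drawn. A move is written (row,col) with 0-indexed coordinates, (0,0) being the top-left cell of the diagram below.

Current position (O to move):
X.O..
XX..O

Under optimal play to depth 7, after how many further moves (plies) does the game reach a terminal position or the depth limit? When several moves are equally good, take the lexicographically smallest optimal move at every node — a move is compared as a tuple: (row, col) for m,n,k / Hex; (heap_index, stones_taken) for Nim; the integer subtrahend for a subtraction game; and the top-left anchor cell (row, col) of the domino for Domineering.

PV length from [X.O../XX..O]: 5 plies

ply 1, O at X.O../XX..O | (0,1)=-1→XOO../XX..O; (0,3)=-1→X.OO./XX..O; (0,4)=-1→X.O.O/XX..O; (1,2)=+1→X.O../XXO.O*; (1,3)=-1→X.O../XX.OO
ply 2, X at X.O../XXO.O | (0,1)=-1→XXO../XXO.O*; (0,3)=-1→X.OX./XXO.O; (0,4)=-1→X.O.X/XXO.O; (1,3)=-1→X.O../XXOXO
ply 3, O at XXO../XXO.O | (0,3)=+1→XXOO./XXO.O*; (0,4)=+1→XXO.O/XXO.O; (1,3)=+1→XXO../XXOOO
ply 4, X at XXOO./XXO.O | (0,4)=-1→XXOOX/XXO.O*; (1,3)=-1→XXOO./XXOXO
ply 5, O at XXOOX/XXO.O | (1,3)=+1→XXOOX/XXOOO*
ply 6: XXOOX/XXOOO is terminal -1 (X); from X.O../XX..O depth 7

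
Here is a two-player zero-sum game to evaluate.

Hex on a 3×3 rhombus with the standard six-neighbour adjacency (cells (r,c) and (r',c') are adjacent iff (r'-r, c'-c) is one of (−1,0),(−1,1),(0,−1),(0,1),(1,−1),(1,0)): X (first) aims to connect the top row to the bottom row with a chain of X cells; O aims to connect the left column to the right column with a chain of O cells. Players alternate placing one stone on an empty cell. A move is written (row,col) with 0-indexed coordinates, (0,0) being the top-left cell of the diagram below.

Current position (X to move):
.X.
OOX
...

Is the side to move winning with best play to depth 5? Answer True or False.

X winning at [.X./OOX/...]: True

p1 X@[.X./OOX/...]: (0,0)[XX./OOX/...]-1 (0,2)[.XX/OOX/...]+1* (2,0)[.X./OOX/X..]-1 (2,1)[.X./OOX/.X.]-1 (2,2)[.X./OOX/..X]-1
p2 O@[.XX/OOX/...]: (0,0)[OXX/OOX/...]-1* (2,0)[.XX/OOX/O..]-1 (2,1)[.XX/OOX/.O.]-1 (2,2)[.XX/OOX/..O]-1
p3 X@[OXX/OOX/...]: (2,0)[OXX/OOX/X..]+1* (2,1)[OXX/OOX/.X.]+1 (2,2)[OXX/OOX/..X]+1
p4 O@[OXX/OOX/X..]: (2,1)[OXX/OOX/XO.]-1* (2,2)[OXX/OOX/X.O]-1
p5 X@[OXX/OOX/XO.]: (2,2)[OXX/OOX/XOX]+1*
p6 O@[OXX/OOX/XOX] terminal -1; root [.X./OOX/...] d5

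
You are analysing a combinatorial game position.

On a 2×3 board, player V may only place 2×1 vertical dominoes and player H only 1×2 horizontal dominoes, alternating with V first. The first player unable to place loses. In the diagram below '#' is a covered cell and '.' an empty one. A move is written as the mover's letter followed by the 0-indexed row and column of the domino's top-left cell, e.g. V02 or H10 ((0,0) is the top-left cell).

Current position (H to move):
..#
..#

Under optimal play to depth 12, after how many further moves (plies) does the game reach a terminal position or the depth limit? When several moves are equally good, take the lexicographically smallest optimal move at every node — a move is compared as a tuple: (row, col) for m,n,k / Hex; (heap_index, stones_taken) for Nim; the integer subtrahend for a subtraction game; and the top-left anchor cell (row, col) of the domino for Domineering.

PV length from [..#/..#]: 1 ply

ply 1, H at ..#/..# | H00=+1→###/..#*; H10=+1→..#/###
ply 2: ###/..# is terminal -1 (V); from ..#/..# depth 12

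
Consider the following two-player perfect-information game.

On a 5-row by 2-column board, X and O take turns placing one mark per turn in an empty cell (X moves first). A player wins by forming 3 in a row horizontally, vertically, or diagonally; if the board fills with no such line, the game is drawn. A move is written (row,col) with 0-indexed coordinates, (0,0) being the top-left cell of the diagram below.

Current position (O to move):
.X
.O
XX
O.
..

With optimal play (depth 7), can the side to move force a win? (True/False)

O winning at [.X/.O/XX/O./..]: False

[.X/.O/XX/O./..] O move#1: (0,0):+0/OX/.O/XX/O./..*, (1,0):+0/.X/OO/XX/O./.., (3,1):+0/.X/.O/XX/OO/.., (4,0):+0/.X/.O/XX/O./O., (4,1):+0/.X/.O/XX/O./.O
[OX/.O/XX/O./..] X move#2: (1,0):+0/OX/XO/XX/O./..*, (3,1):+0/OX/.O/XX/OX/.., (4,0):+0/OX/.O/XX/O./X., (4,1):+0/OX/.O/XX/O./.X
[OX/XO/XX/O./..] O move#3: (3,1):+0/OX/XO/XX/OO/..*, (4,0):+0/OX/XO/XX/O./O., (4,1):+0/OX/XO/XX/O./.O
[OX/XO/XX/OO/..] X move#4: (4,0):+0/OX/XO/XX/OO/X.*, (4,1):+0/OX/XO/XX/OO/.X
[OX/XO/XX/OO/X.] O move#5: (4,1):+0/OX/XO/XX/OO/XO*
[OX/XO/XX/OO/XO] end (terminal +0, X#6); searched .X/.O/XX/O./.. to 7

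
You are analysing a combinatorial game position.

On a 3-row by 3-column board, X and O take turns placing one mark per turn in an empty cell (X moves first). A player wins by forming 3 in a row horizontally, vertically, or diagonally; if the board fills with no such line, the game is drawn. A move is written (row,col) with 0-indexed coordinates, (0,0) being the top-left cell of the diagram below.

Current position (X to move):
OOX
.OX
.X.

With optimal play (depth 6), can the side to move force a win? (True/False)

X winning at [OOX/.OX/.X.]: True

[OOX/.OX/.X.] X move#1: (1,0):-1/OOX/XOX/.X., (2,0):-1/OOX/.OX/XX., (2,2):+1/OOX/.OX/.XX*
[OOX/.OX/.XX] end (terminal -1, O#2); searched OOX/.OX/.X. to 6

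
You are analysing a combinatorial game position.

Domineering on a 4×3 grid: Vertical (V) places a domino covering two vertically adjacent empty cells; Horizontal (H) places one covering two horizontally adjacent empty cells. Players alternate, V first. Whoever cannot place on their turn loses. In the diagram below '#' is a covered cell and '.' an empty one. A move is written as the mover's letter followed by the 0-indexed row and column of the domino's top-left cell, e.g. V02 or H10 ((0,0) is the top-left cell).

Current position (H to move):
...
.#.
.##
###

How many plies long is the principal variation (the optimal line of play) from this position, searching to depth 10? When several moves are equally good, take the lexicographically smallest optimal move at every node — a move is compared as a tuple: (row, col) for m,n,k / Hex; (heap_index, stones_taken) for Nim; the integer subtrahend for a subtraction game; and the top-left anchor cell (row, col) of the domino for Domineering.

[.../.#./.##/###] H move#1: H00:-1/##./.#./.##/###*, H01:-1/.##/.#./.##/###
[##./.#./.##/###] V move#2: V02:+1/###/.##/.##/###*, V10:+1/##./##./###/###
[###/.##/.##/###] end (terminal -1, H#3); searched .../.#./.##/### to 10

PV length from [.../.#./.##/###]: 2 plies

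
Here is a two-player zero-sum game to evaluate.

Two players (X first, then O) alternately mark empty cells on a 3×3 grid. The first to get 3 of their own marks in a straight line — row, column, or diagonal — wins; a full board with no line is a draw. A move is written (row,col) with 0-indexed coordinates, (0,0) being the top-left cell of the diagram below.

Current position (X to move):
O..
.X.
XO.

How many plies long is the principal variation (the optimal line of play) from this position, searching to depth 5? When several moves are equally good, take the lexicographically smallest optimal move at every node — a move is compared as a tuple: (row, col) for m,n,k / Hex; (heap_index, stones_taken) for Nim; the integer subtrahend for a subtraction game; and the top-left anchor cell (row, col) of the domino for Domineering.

ply 1, X at O../.X./XO. | (0,1)=+0→OX./.X./XO.; (0,2)=+1→O.X/.X./XO.*; (1,0)=+1→O../XX./XO.; (1,2)=+1→O../.XX/XO.; (2,2)=+0→O../.X./XOX
ply 2: O.X/.X./XO. is terminal -1 (O); from O../.X./XO. depth 5

PV length from [O../.X./XO.]: 1 ply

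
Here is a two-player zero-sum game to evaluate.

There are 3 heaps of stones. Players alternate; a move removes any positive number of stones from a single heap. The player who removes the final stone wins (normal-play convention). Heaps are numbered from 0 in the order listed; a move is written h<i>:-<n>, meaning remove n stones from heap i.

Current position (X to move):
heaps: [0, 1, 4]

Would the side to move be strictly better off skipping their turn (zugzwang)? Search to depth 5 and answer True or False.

ply 1, X at (0,1,4) | h1:-1=-1→(0,0,4); h2:-1=-1→(0,1,3); h2:-2=-1→(0,1,2); h2:-3=+1→(0,1,1)*; h2:-4=-1→(0,1,0)
ply 2, O at (0,1,1) | h1:-1=-1→(0,0,1)*; h2:-1=-1→(0,1,0)
ply 3, X at (0,0,1) | h2:-1=+1→(0,0,0)*
ply 4: (0,0,0) is terminal -1 (O); from (0,1,4) depth 5
suppose X passes — search the same position with O to move:
pass> ply 1, O at (0,1,4) | h1:-1=-1→(0,0,4); h2:-1=-1→(0,1,3); h2:-2=-1→(0,1,2); h2:-3=+1→(0,1,1)*; h2:-4=-1→(0,1,0)
pass> ply 2, X at (0,1,1) | h1:-1=-1→(0,0,1)*; h2:-1=-1→(0,1,0)
pass> ply 3, O at (0,0,1) | h2:-1=+1→(0,0,0)*
pass> ply 4: (0,0,0) is terminal -1 (X); from (0,1,4) depth 5
for X: play +1, pass -1

zugzwang((0,1,4), X) = False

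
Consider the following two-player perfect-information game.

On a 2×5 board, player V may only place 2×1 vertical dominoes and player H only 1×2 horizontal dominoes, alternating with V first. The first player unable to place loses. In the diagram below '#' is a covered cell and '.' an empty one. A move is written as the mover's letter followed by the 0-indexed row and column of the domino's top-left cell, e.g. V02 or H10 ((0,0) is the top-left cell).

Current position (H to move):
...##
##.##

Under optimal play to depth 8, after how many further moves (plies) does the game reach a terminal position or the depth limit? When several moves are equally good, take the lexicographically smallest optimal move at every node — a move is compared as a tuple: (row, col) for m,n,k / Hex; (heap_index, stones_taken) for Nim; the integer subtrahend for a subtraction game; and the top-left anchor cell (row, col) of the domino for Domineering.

[...##/##.##] H move#1: H00:-1/##.##/##.##, H01:+1/.####/##.##*
[.####/##.##] end (terminal -1, V#2); searched ...##/##.## to 8

PV length from [...##/##.##]: 1 ply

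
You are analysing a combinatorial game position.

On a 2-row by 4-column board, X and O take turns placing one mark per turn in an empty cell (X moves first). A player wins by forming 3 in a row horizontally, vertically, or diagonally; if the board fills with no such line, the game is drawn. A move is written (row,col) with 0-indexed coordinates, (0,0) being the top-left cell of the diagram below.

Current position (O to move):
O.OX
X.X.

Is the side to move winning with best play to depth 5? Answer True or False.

O winning at [O.OX/X.X.]: True

[O.OX/X.X.] O move#1: (0,1):+1/OOOX/X.X.*, (1,1):+0/O.OX/XOX., (1,3):-1/O.OX/X.XO
[OOOX/X.X.] end (terminal -1, X#2); searched O.OX/X.X. to 5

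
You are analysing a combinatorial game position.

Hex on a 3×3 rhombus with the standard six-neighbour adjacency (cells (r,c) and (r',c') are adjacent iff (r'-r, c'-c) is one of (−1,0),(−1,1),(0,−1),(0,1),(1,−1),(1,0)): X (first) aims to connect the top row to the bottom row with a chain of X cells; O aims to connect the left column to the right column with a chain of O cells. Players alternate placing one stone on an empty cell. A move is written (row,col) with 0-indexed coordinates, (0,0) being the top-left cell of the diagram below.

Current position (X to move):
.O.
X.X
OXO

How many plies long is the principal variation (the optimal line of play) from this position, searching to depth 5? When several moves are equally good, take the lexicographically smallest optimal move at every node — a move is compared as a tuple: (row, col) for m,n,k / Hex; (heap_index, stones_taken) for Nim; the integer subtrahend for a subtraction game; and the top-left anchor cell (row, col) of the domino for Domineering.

PV length from [.O./X.X/OXO]: 3 plies

ply 1, X at .O./X.X/OXO | (0,0)=+1→XO./X.X/OXO*; (0,2)=+1→.OX/X.X/OXO; (1,1)=+1→.O./XXX/OXO
ply 2, O at XO./X.X/OXO | (0,2)=-1→XOO/X.X/OXO*; (1,1)=-1→XO./XOX/OXO
ply 3, X at XOO/X.X/OXO | (1,1)=+1→XOO/XXX/OXO*
ply 4: XOO/XXX/OXO is terminal -1 (O); from .O./X.X/OXO depth 5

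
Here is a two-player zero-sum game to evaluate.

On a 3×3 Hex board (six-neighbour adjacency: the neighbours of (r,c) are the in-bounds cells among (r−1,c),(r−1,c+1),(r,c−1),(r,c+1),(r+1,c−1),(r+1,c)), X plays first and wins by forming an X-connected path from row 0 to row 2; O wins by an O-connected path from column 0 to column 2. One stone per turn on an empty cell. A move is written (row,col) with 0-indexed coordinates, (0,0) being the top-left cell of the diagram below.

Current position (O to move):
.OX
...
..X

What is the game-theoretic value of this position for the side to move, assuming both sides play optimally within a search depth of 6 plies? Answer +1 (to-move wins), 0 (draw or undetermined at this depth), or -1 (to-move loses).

p1 O@[.OX/.../..X]: (0,0)[OOX/.../..X]-1* (1,0)[.OX/O../..X]-1 (1,1)[.OX/.O./..X]-1 (1,2)[.OX/..O/..X]-1 (2,0)[.OX/.../O.X]-1 (2,1)[.OX/.../.OX]-1
p2 X@[OOX/.../..X]: (1,0)[OOX/X../..X]+1* (1,1)[OOX/.X./..X]+1 (1,2)[OOX/..X/..X]+1 (2,0)[OOX/.../X.X]+1 (2,1)[OOX/.../.XX]+1
p3 O@[OOX/X../..X]: (1,1)[OOX/XO./..X]-1* (1,2)[OOX/X.O/..X]-1 (2,0)[OOX/X../O.X]-1 (2,1)[OOX/X../.OX]-1
p4 X@[OOX/XO./..X]: (1,2)[OOX/XOX/..X]+1* (2,0)[OOX/XO./X.X]-1 (2,1)[OOX/XO./.XX]-1
p5 O@[OOX/XOX/..X] terminal -1; root [.OX/.../..X] d6

value(.OX/.../..X, O) = -1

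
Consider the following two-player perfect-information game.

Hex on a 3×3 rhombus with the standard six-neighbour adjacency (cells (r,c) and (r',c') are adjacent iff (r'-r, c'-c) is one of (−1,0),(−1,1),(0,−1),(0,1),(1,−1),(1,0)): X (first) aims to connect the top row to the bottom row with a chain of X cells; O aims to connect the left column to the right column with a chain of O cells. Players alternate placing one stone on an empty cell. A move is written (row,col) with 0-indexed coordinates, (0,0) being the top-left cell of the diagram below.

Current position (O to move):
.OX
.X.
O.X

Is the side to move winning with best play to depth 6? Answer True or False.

p1 O@[.OX/.X./O.X]: (0,0)[OOX/.X./O.X]-1* (1,0)[.OX/OX./O.X]-1 (1,2)[.OX/.XO/O.X]-1 (2,1)[.OX/.X./OOX]-1
p2 X@[OOX/.X./O.X]: (1,0)[OOX/XX./O.X]+1* (1,2)[OOX/.XX/O.X]+1 (2,1)[OOX/.X./OXX]+1
p3 O@[OOX/XX./O.X]: (1,2)[OOX/XXO/O.X]-1* (2,1)[OOX/XX./OOX]-1
p4 X@[OOX/XXO/O.X]: (2,1)[OOX/XXO/OXX]+1*
p5 O@[OOX/XXO/OXX] terminal -1; root [.OX/.X./O.X] d6

O winning at [.OX/.X./O.X]: False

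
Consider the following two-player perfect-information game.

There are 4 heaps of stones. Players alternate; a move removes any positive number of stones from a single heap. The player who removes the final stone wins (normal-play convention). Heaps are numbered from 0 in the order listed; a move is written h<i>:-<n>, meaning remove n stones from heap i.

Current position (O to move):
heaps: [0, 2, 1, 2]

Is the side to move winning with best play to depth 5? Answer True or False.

O winning at [(0,2,1,2)]: True

[(0,2,1,2)] O move#1: h1:-1:-1/(0,1,1,2), h1:-2:-1/(0,0,1,2), h2:-1:+1/(0,2,0,2)*, h3:-1:-1/(0,2,1,1), h3:-2:-1/(0,2,1,0)
[(0,2,0,2)] X move#2: h1:-1:-1/(0,1,0,2)*, h1:-2:-1/(0,0,0,2), h3:-1:-1/(0,2,0,1), h3:-2:-1/(0,2,0,0)
[(0,1,0,2)] O move#3: h1:-1:-1/(0,0,0,2), h3:-1:+1/(0,1,0,1)*, h3:-2:-1/(0,1,0,0)
[(0,1,0,1)] X move#4: h1:-1:-1/(0,0,0,1)*, h3:-1:-1/(0,1,0,0)
[(0,0,0,1)] O move#5: h3:-1:+1/(0,0,0,0)*
[(0,0,0,0)] end (terminal -1, X#6); searched (0,2,1,2) to 5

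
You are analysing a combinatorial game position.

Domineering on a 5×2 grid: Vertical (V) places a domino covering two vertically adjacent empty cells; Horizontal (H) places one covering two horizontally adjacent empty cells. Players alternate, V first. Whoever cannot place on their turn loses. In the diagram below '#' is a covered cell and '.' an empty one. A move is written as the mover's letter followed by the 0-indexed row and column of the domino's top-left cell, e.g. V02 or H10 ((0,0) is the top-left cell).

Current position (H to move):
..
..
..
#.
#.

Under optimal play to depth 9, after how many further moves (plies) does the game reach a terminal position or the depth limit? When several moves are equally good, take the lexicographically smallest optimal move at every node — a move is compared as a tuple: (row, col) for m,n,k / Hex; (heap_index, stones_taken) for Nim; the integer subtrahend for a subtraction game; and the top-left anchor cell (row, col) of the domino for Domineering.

PV length from [../../../#./#.]: 3 plies

ply 1, H at ../../../#./#. | H00=-1→##/../../#./#.; H10=+1→../##/../#./#.*; H20=-1→../../##/#./#.
ply 2, V at ../##/../#./#. | V21=-1→../##/.#/##/#.*; V31=-1→../##/../##/##
ply 3, H at ../##/.#/##/#. | H00=+1→##/##/.#/##/#.*
ply 4: ##/##/.#/##/#. is terminal -1 (V); from ../../../#./#. depth 9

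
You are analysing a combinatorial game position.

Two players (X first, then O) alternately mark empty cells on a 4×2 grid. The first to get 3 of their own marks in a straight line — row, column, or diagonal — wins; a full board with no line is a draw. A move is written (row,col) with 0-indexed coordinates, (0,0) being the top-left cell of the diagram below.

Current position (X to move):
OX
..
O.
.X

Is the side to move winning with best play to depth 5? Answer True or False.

[OX/../O./.X] X move#1: (1,0):+0/OX/X./O./.X*, (1,1):-1/OX/.X/O./.X, (2,1):-1/OX/../OX/.X, (3,0):-1/OX/../O./XX
[OX/X./O./.X] O move#2: (1,1):+0/OX/XO/O./.X*, (2,1):+0/OX/X./OO/.X, (3,0):+0/OX/X./O./OX
[OX/XO/O./.X] X move#3: (2,1):+0/OX/XO/OX/.X*, (3,0):+0/OX/XO/O./XX
[OX/XO/OX/.X] O move#4: (3,0):+0/OX/XO/OX/OX*
[OX/XO/OX/OX] end (terminal +0, X#5); searched OX/../O./.X to 5

X winning at [OX/../O./.X]: False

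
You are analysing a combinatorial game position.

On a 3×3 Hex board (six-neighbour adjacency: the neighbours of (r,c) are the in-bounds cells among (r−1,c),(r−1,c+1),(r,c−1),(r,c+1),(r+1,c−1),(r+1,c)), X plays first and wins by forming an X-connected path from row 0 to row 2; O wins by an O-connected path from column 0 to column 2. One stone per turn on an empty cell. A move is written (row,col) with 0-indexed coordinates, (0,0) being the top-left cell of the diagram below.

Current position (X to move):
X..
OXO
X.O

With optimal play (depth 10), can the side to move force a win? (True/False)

p1 X@[X../OXO/X.O]: (0,1)[XX./OXO/X.O]+1* (0,2)[X.X/OXO/X.O]+1 (2,1)[X../OXO/XXO]+1
p2 O@[XX./OXO/X.O] terminal -1; root [X../OXO/X.O] d10

X winning at [X../OXO/X.O]: True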